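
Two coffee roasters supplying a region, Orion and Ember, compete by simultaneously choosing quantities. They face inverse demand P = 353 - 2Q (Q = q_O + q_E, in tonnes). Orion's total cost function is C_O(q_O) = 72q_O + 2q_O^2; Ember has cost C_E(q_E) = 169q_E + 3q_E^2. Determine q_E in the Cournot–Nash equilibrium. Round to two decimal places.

Orion's profit: π_O = (353 - 2Q)q_O - (72q_O + 2q_O²). Setting ∂π_O/∂q_O = 0: 281 - 8q_O - 2(q_E) = 0.
Ember's profit: π_E = (353 - 2Q)q_E - (169q_E + 3q_E²). Setting ∂π_E/∂q_E = 0: 184 - 10q_E - 2(q_O) = 0.
So q_O = (281 - 2q_E)/8 and q_E = (184 - 2q_O)/10.
Substituting one into the other gives q_O = 1221/38 and q_E = 455/38.

11.97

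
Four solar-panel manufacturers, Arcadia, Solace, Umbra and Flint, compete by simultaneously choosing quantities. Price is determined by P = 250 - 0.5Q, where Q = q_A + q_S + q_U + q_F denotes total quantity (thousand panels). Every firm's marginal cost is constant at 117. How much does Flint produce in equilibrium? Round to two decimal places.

53.20

A representative firm's profit is π_i = q_i(250 - 0.5Q) - 117q_i.
Setting ∂π_i/∂q_i = 0 with rivals' quantities fixed: 133 - q_i - (1/2)·Σ_{j≠i} q_j = 0.
With identical firms every q_j equals q_i, so Σ_{j≠i} q_j = 3q_i and 133 = (5/2)q_i, giving q_i = 266/5.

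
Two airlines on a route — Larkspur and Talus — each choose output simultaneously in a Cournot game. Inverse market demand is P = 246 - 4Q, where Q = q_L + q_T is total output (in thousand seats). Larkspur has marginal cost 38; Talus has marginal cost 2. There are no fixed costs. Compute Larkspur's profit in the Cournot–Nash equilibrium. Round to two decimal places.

821.78

Larkspur's profit: π_L = (246 - 4Q)q_L - (38q_L). Setting ∂π_L/∂q_L = 0: 208 - 8q_L - 4(q_T) = 0.
Talus's profit: π_T = (246 - 4Q)q_T - (2q_T). Setting ∂π_T/∂q_T = 0: 244 - 8q_T - 4(q_L) = 0.
Best responses: q_L = (208 - 4q_T)/8, q_T = (244 - 4q_L)/8.
Substituting one into the other gives q_L = 43/3 and q_T = 70/3.
Price P = 246 - 4·(113/3) = 286/3.
Larkspur's profit: (286/3 - 38)·(43/3) = 821.7778.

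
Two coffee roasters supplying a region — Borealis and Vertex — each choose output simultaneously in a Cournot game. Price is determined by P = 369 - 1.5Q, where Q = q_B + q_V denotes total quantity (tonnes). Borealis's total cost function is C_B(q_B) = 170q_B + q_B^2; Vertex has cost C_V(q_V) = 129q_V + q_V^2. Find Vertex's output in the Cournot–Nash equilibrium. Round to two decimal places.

39.63

Borealis's profit: π_B = (369 - 1.5Q)q_B - (170q_B + q_B²). Setting ∂π_B/∂q_B = 0: 199 - 5q_B - (3/2)(q_V) = 0.
Vertex's profit: π_V = (369 - 1.5Q)q_V - (129q_V + q_V²). Setting ∂π_V/∂q_V = 0: 240 - 5q_V - (3/2)(q_B) = 0.
Rearranging gives the reaction functions q_B = (199 - (3/2)q_V)/5 and q_V = (240 - (3/2)q_B)/5.
Substituting one into the other gives q_B = 27.9121 and q_V = 39.6264.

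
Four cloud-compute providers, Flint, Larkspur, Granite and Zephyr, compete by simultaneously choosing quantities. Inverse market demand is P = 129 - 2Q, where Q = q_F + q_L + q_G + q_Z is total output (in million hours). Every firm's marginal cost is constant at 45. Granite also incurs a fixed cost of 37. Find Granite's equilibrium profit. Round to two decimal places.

Each firm earns π_i = (129 - 2Q)q_i - 45q_i.
Setting ∂π_i/∂q_i = 0 with rivals' quantities fixed: 84 - 4q_i - 2·Σ_{j≠i} q_j = 0.
With identical firms every q_j equals q_i, so Σ_{j≠i} q_j = 3q_i and 84 = 10q_i, giving q_i = 42/5.
Price P = 129 - 2·(168/5) = 309/5.
Granite's profit: (309/5 - 45)·(42/5) - 37 = 104.1200.

104.12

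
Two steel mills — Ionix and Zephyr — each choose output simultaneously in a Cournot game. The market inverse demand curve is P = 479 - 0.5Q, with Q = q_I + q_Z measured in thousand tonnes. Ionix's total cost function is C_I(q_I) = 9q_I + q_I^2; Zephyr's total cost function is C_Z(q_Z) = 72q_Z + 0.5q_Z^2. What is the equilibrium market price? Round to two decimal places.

329.22

Ionix's profit: π_I = (479 - 0.5Q)q_I - (9q_I + q_I²). Setting ∂π_I/∂q_I = 0: 470 - 3q_I - (1/2)(q_Z) = 0.
Zephyr's first-order condition: 407 - 2q_Z - (1/2)(q_I) = 0.
Rearranging gives the reaction functions q_I = (470 - (1/2)q_Z)/3 and q_Z = (407 - (1/2)q_I)/2.
Solving the pair: q_I = 128.0870, q_Z = 171.4783.
Total output Q = 299.5652, so price P = 479 - (1/2)·299.5652 = 329.2174.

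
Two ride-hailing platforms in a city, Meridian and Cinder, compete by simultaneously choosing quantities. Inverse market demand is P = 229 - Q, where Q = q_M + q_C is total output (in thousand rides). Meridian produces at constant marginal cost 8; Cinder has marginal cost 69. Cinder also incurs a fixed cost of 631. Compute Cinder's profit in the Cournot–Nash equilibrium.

Meridian's profit: π_M = (229 - Q)q_M - (8q_M). Setting ∂π_M/∂q_M = 0: 221 - 2q_M - (q_C) = 0.
Cinder's profit: π_C = (229 - Q)q_C - (69q_C). Setting ∂π_C/∂q_C = 0: 160 - 2q_C - (q_M) = 0.
Rearranging gives the reaction functions q_M = (221 - q_C)/2 and q_C = (160 - q_M)/2.
Solving the pair: q_M = 94, q_C = 33.
Price P = 229 - 127 = 102.
Cinder's profit: (102 - 69)·33 - 631 = 458.

458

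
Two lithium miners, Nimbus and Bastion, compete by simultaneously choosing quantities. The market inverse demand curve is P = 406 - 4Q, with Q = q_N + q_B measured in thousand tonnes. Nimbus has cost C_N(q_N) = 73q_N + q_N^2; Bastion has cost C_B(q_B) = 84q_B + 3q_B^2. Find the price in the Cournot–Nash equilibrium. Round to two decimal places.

Nimbus's profit: π_N = (406 - 4Q)q_N - (73q_N + q_N²). Setting ∂π_N/∂q_N = 0: 333 - 10q_N - 4(q_B) = 0.
Bastion's profit: π_B = (406 - 4Q)q_B - (84q_B + 3q_B²). Setting ∂π_B/∂q_B = 0: 322 - 14q_B - 4(q_N) = 0.
Rearranging gives the reaction functions q_N = (333 - 4q_B)/10 and q_B = (322 - 4q_N)/14.
Solving the pair: q_N = 1687/62, q_B = 472/31.
Total output Q = 42.4355, so price P = 406 - 4·42.4355 = 236.2581.

236.26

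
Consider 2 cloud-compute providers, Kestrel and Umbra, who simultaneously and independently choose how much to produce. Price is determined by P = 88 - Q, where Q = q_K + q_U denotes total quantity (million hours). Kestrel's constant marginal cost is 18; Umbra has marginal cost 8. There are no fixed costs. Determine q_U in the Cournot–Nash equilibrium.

30

Kestrel's profit: π_K = (88 - Q)q_K - (18q_K). Setting ∂π_K/∂q_K = 0: 70 - 2q_K - (q_U) = 0.
Umbra's profit: π_U = (88 - Q)q_U - (8q_U). Setting ∂π_U/∂q_U = 0: 80 - 2q_U - (q_K) = 0.
So q_K = (70 - q_U)/2 and q_U = (80 - q_K)/2.
Solving the pair: q_K = 20, q_U = 30.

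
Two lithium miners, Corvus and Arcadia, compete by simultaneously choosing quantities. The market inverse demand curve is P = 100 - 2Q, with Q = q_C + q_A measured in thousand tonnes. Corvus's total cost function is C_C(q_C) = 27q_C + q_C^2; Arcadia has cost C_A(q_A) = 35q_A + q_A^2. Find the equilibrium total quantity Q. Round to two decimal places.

Corvus's profit: π_C = (100 - 2Q)q_C - (27q_C + q_C²). Setting ∂π_C/∂q_C = 0: 73 - 6q_C - 2(q_A) = 0.
Arcadia's profit: π_A = (100 - 2Q)q_A - (35q_A + q_A²). Setting ∂π_A/∂q_A = 0: 65 - 6q_A - 2(q_C) = 0.
So q_C = (73 - 2q_A)/6 and q_A = (65 - 2q_C)/6.
Solving the pair: q_C = 77/8, q_A = 61/8.
Total output Q = 77/8 + 61/8 = 69/4.

17.25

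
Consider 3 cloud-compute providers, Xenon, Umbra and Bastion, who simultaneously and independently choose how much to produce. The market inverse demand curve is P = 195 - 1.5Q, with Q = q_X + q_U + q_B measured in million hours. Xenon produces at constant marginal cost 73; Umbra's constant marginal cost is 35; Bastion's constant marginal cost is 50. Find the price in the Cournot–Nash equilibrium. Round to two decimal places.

88.25

Xenon's profit: π_X = (195 - 1.5Q)q_X - (73q_X). Setting ∂π_X/∂q_X = 0: 122 - 3q_X - (3/2)(q_U + q_B) = 0.
Umbra's profit: π_U = (195 - 1.5Q)q_U - (35q_U). Setting ∂π_U/∂q_U = 0: 160 - 3q_U - (3/2)(q_X + q_B) = 0.
Bastion's first-order condition: 145 - 3q_B - (3/2)(q_X + q_U) = 0.
Summing all 3 equations gives 427 − 6Q = 0, hence Q = 427/6.
Back-substituting: q_X = (122 − 427/4)/(3/2) = 61/6, q_U = (160 − 427/4)/(3/2) = 71/2, q_B = (145 − 427/4)/(3/2) = 51/2.
Total output Q = 427/6, so price P = 195 - (3/2)·(427/6) = 353/4.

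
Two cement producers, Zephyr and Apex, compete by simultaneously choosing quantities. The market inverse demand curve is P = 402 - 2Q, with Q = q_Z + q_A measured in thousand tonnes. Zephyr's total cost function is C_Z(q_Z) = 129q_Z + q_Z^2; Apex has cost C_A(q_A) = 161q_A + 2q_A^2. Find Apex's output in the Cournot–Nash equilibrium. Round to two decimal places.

Zephyr's profit: π_Z = (402 - 2Q)q_Z - (129q_Z + q_Z²). Setting ∂π_Z/∂q_Z = 0: 273 - 6q_Z - 2(q_A) = 0.
Apex's profit: π_A = (402 - 2Q)q_A - (161q_A + 2q_A²). Setting ∂π_A/∂q_A = 0: 241 - 8q_A - 2(q_Z) = 0.
So q_Z = (273 - 2q_A)/6 and q_A = (241 - 2q_Z)/8.
Solving the pair: q_Z = 851/22, q_A = 225/11.

20.45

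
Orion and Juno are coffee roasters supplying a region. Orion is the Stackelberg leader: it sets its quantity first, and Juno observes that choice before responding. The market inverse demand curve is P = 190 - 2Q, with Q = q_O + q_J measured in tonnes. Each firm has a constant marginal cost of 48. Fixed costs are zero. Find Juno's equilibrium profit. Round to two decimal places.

Solve by backward induction. Given q_O, the follower Juno maximises π_J = (190 - 2q_O - 2q_J)q_J - 48q_J.
Follower FOC: 142 - 2q_O - 4q_J = 0, so q_J(q_O) = (142 - 2q_O)/4.
Orion substitutes q_J(q_O) into its own profit: π_O = q_O(190 - 2q_O - (142 - 2q_O)/2) - 48q_O = (119 - q_O)q_O - 48q_O.
Maximising: ∂π_O/∂q_O = 71 - 2q_O = 0, giving q_O = 71/2.
Then q_J = (142 - 2·(71/2))/4 = 71/4.
Price P = 190 - 2·(213/4) = 167/2.
Juno's profit: (167/2 - 48)·(71/4) = 630.1250.

630.13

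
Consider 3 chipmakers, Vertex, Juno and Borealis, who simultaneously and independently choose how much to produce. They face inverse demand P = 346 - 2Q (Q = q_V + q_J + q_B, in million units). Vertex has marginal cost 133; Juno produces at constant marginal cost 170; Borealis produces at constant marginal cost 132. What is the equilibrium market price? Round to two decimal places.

195.25

Vertex's profit: π_V = (346 - 2Q)q_V - (133q_V). Setting ∂π_V/∂q_V = 0: 213 - 4q_V - 2(q_J + q_B) = 0.
Juno's first-order condition: 176 - 4q_J - 2(q_V + q_B) = 0.
Borealis's profit: π_B = (346 - 2Q)q_B - (132q_B). Setting ∂π_B/∂q_B = 0: 214 - 4q_B - 2(q_V + q_J) = 0.
Adding the 3 conditions: 603 − 4Q − 4Q = 0, i.e. Q = 603/8.
Back-substituting: q_V = (213 − 603/4)/2 = 249/8, q_J = (176 − 603/4)/2 = 101/8, q_B = (214 − 603/4)/2 = 253/8.
Total output Q = 603/8, so price P = 346 - 2·(603/8) = 781/4.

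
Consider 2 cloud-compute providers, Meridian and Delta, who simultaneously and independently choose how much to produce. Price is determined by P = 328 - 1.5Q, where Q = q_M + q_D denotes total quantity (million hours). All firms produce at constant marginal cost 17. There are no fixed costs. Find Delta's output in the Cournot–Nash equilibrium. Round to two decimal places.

69.11

A representative firm's profit is π_i = q_i(328 - 1.5Q) - 17q_i.
First-order condition (treating rivals' output as given): 311 - 3q_i - (3/2)q_j = 0.
With identical firms every q_j equals q_i, so q_j = q_i and 311 = (9/2)q_i, giving q_i = 622/9.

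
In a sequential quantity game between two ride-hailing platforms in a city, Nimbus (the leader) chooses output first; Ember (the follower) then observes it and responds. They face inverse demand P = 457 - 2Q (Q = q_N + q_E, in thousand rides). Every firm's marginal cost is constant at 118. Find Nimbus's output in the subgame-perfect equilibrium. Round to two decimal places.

The follower Ember best-responds to any q_N: π_E = (457 - 2Q)q_E - 118q_E.
∂π_E/∂q_E = 339 - 2q_N - 4q_E = 0 gives the reaction function q_E = (339 - 2q_N)/4.
The leader anticipates this reaction. Substituting into P = 457 - 2Q gives P = 575/2 - q_N, so π_N = (575/2 - q_N)q_N - 118q_N.
Maximising: ∂π_N/∂q_N = 339/2 - 2q_N = 0, giving q_N = 339/4.
Then q_E = (339 - 2·(339/4))/4 = 339/8.

84.75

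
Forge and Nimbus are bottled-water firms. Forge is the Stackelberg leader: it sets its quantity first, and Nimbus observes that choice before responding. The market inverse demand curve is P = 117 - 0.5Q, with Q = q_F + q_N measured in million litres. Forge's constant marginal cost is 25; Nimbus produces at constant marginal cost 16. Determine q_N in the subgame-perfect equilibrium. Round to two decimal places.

The follower Nimbus best-responds to any q_F: π_N = (117 - 0.5Q)q_N - 16q_N.
Follower FOC: 101 - (1/2)q_F - q_N = 0, so q_N(q_F) = (101 - (1/2)q_F).
Forge substitutes q_N(q_F) into its own profit: π_F = q_F(117 - (1/2)q_F - (101 - (1/2)q_F)/2) - 25q_F = (133/2 - (1/4)q_F)q_F - 25q_F.
The leader's first-order condition 83/2 - (1/2)q_F = 0 yields q_F = 83.
Then q_N = (101 - (1/2)·83) = 119/2.

59.50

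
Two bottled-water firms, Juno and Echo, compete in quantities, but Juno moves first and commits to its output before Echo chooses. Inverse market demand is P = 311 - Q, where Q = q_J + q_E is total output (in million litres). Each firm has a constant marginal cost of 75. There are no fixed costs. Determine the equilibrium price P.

134

Solve by backward induction. Given q_J, the follower Echo maximises π_E = (311 - q_J - q_E)q_E - 75q_E.
Setting the follower's marginal profit to zero, 236 - q_J - 2q_E = 0, i.e. q_E = (236 - q_J)/2.
The leader anticipates this reaction. Substituting into P = 311 - Q gives P = 193 - (1/2)q_J, so π_J = (193 - (1/2)q_J)q_J - 75q_J.
The leader's first-order condition 118 - q_J = 0 yields q_J = 118.
Then q_E = (236 - 118)/2 = 59.
Total output Q = 177, so price P = 311 - 177 = 134.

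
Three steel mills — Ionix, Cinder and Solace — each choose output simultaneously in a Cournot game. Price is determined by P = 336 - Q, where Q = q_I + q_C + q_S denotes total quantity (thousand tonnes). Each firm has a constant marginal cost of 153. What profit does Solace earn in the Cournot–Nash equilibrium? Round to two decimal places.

2093.06

Each firm earns π_i = (336 - Q)q_i - 153q_i.
Setting ∂π_i/∂q_i = 0 with rivals' quantities fixed: 183 - 2q_i - Σ_{j≠i} q_j = 0.
By symmetry each firm produces the same amount; substituting Σ_{j≠i} q_j = 2q_i yields q_i = 183/4.
Price P = 336 - 549/4 = 795/4.
Solace's profit: (795/4 - 153)·(183/4) = 2093.0625.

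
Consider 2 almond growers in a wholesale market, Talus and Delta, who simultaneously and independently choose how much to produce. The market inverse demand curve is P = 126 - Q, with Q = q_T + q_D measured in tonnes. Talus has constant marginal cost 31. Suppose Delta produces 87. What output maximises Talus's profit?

With the rival's output fixed at 87, Talus's profit is π_T = (126 - 87 - q_T)q_T - (31q_T) = (39 - q_T)q_T - (31q_T).
∂π_T/∂q_T = 8 - 2q_T = 0, so q_T = 4.

4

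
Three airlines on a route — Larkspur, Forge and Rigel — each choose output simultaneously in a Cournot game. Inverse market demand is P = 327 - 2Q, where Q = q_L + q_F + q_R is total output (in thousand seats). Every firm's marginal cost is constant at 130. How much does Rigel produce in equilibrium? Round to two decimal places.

24.63

Each firm earns π_i = (327 - 2Q)q_i - 130q_i.
Setting ∂π_i/∂q_i = 0 with rivals' quantities fixed: 197 - 4q_i - 2·Σ_{j≠i} q_j = 0.
With identical firms every q_j equals q_i, so Σ_{j≠i} q_j = 2q_i and 197 = 8q_i, giving q_i = 197/8.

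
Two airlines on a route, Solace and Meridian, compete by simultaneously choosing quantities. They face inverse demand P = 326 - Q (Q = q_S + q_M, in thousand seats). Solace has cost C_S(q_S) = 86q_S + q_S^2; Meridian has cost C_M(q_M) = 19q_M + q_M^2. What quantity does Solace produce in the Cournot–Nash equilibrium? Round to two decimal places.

43.53

Solace's profit: π_S = (326 - Q)q_S - (86q_S + q_S²). Setting ∂π_S/∂q_S = 0: 240 - 4q_S - (q_M) = 0.
Meridian's first-order condition: 307 - 4q_M - (q_S) = 0.
So q_S = (240 - q_M)/4 and q_M = (307 - q_S)/4.
Solving the pair: q_S = 653/15, q_M = 988/15.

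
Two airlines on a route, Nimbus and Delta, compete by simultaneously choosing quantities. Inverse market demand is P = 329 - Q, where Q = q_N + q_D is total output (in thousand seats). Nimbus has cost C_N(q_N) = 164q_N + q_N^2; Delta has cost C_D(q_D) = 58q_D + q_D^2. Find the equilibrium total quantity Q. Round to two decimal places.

87.20

Nimbus's profit: π_N = (329 - Q)q_N - (164q_N + q_N²). Setting ∂π_N/∂q_N = 0: 165 - 4q_N - (q_D) = 0.
Delta's profit: π_D = (329 - Q)q_D - (58q_D + q_D²). Setting ∂π_D/∂q_D = 0: 271 - 4q_D - (q_N) = 0.
Best responses: q_N = (165 - q_D)/4, q_D = (271 - q_N)/4.
Substituting one into the other gives q_N = 389/15 and q_D = 919/15.
Total output Q = 389/15 + 919/15 = 436/5.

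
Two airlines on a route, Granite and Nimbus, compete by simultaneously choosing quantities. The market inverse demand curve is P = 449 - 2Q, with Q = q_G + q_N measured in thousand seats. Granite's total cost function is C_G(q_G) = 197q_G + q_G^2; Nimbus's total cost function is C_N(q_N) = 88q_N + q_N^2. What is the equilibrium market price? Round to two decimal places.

Granite's profit: π_G = (449 - 2Q)q_G - (197q_G + q_G²). Setting ∂π_G/∂q_G = 0: 252 - 6q_G - 2(q_N) = 0.
Nimbus's profit: π_N = (449 - 2Q)q_N - (88q_N + q_N²). Setting ∂π_N/∂q_N = 0: 361 - 6q_N - 2(q_G) = 0.
So q_G = (252 - 2q_N)/6 and q_N = (361 - 2q_G)/6.
Solving the pair: q_G = 395/16, q_N = 831/16.
Total output Q = 613/8, so price P = 449 - 2·(613/8) = 1183/4.

295.75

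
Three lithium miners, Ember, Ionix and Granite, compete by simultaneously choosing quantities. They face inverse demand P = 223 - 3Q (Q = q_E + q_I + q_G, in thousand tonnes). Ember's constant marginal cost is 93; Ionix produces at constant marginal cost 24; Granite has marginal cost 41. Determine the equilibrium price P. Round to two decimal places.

Ember's profit: π_E = (223 - 3Q)q_E - (93q_E). Setting ∂π_E/∂q_E = 0: 130 - 6q_E - 3(q_I + q_G) = 0.
Ionix's first-order condition: 199 - 6q_I - 3(q_E + q_G) = 0.
Granite's profit: π_G = (223 - 3Q)q_G - (41q_G). Setting ∂π_G/∂q_G = 0: 182 - 6q_G - 3(q_E + q_I) = 0.
Summing all 3 equations gives 511 − 12Q = 0, hence Q = 511/12.
Back-substituting: q_E = (130 − 511/4)/3 = 3/4, q_I = (199 − 511/4)/3 = 95/4, q_G = (182 − 511/4)/3 = 217/12.
Total output Q = 511/12, so price P = 223 - 3·(511/12) = 381/4.

95.25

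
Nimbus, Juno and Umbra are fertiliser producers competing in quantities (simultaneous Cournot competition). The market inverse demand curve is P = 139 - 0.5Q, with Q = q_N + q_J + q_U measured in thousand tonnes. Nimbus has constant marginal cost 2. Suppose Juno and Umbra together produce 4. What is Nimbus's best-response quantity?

With rivals' combined output fixed at 4, Nimbus's profit is π_N = (139 - (1/2)·4 - (1/2)q_N)q_N - (2q_N) = (137 - (1/2)q_N)q_N - (2q_N).
∂π_N/∂q_N = 135 - q_N = 0, so q_N = 135.

135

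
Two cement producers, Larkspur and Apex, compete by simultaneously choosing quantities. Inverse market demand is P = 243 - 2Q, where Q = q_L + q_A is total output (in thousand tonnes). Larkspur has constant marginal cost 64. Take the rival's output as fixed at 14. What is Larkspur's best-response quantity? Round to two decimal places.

With the rival's output fixed at 14, Larkspur's profit is π_L = (243 - 2·14 - 2q_L)q_L - (64q_L) = (215 - 2q_L)q_L - (64q_L).
∂π_L/∂q_L = 151 - 4q_L = 0, so q_L = 151/4.

37.75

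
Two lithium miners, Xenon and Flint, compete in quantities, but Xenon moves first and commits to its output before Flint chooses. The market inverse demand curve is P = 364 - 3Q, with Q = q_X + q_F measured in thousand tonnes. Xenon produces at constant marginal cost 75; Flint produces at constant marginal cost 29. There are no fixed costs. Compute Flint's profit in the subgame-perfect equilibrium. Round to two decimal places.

Solve by backward induction. Given q_X, the follower Flint maximises π_F = (364 - 3q_X - 3q_F)q_F - 29q_F.
Setting the follower's marginal profit to zero, 335 - 3q_X - 6q_F = 0, i.e. q_F = (335 - 3q_X)/6.
The leader anticipates this reaction. Substituting into P = 364 - 3Q gives P = 393/2 - (3/2)q_X, so π_X = (393/2 - (3/2)q_X)q_X - 75q_X.
Leader FOC: 243/2 - 3q_X = 0, so q_X = 81/2.
Then q_F = (335 - 3·(81/2))/6 = 427/12.
Price P = 364 - 3·(913/12) = 543/4.
Flint's profit: (543/4 - 29)·(427/12) = 3798.5208.

3798.52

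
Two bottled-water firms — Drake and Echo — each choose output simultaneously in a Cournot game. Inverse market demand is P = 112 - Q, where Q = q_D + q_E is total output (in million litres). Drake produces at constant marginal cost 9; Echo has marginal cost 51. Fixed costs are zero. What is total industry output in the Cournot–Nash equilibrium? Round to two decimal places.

54.67

Drake's profit: π_D = (112 - Q)q_D - (9q_D). Setting ∂π_D/∂q_D = 0: 103 - 2q_D - (q_E) = 0.
Echo's first-order condition: 61 - 2q_E - (q_D) = 0.
So q_D = (103 - q_E)/2 and q_E = (61 - q_D)/2.
Substituting one into the other gives q_D = 145/3 and q_E = 19/3.
Total output Q = 145/3 + 19/3 = 164/3.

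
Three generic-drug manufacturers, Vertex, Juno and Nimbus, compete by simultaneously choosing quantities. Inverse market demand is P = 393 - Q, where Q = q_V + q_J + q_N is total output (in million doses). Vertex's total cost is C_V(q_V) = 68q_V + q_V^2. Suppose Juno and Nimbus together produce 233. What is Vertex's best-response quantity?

23

With rivals' combined output fixed at 233, Vertex's profit is π_V = (393 - 233 - q_V)q_V - (68q_V + q_V²) = (160 - q_V)q_V - (68q_V + q_V²).
∂π_V/∂q_V = 92 - 4q_V = 0, so q_V = 23.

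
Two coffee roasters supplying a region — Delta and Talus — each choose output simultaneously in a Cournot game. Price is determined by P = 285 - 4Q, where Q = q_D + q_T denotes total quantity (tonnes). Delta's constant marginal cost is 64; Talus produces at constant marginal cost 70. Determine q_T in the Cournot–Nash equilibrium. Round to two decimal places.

17.42

Delta's profit: π_D = (285 - 4Q)q_D - (64q_D). Setting ∂π_D/∂q_D = 0: 221 - 8q_D - 4(q_T) = 0.
Talus's profit: π_T = (285 - 4Q)q_T - (70q_T). Setting ∂π_T/∂q_T = 0: 215 - 8q_T - 4(q_D) = 0.
Rearranging gives the reaction functions q_D = (221 - 4q_T)/8 and q_T = (215 - 4q_D)/8.
Solving the pair: q_D = 227/12, q_T = 209/12.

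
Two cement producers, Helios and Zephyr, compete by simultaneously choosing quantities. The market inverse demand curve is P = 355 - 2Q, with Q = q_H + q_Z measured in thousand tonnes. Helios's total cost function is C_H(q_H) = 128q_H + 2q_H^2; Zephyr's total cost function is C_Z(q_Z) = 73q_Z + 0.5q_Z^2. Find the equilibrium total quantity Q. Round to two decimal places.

65.92

Helios's profit: π_H = (355 - 2Q)q_H - (128q_H + 2q_H²). Setting ∂π_H/∂q_H = 0: 227 - 8q_H - 2(q_Z) = 0.
Zephyr's first-order condition: 282 - 5q_Z - 2(q_H) = 0.
So q_H = (227 - 2q_Z)/8 and q_Z = (282 - 2q_H)/5.
Solving the pair: q_H = 571/36, q_Z = 901/18.
Total output Q = 571/36 + 901/18 = 791/12.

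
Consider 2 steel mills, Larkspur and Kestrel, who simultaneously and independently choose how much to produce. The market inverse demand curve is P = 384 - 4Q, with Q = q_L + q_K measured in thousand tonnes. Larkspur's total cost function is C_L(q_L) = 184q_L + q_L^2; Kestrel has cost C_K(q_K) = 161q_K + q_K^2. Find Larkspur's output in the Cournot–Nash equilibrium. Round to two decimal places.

Larkspur's profit: π_L = (384 - 4Q)q_L - (184q_L + q_L²). Setting ∂π_L/∂q_L = 0: 200 - 10q_L - 4(q_K) = 0.
Kestrel's profit: π_K = (384 - 4Q)q_K - (161q_K + q_K²). Setting ∂π_K/∂q_K = 0: 223 - 10q_K - 4(q_L) = 0.
Rearranging gives the reaction functions q_L = (200 - 4q_K)/10 and q_K = (223 - 4q_L)/10.
Solving the pair: q_L = 277/21, q_K = 715/42.

13.19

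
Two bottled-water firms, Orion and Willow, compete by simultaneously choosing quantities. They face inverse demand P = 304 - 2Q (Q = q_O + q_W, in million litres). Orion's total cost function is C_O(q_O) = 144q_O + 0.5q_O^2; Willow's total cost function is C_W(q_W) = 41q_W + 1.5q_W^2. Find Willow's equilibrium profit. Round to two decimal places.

3605.71

Orion's profit: π_O = (304 - 2Q)q_O - (144q_O + (1/2)q_O²). Setting ∂π_O/∂q_O = 0: 160 - 5q_O - 2(q_W) = 0.
Willow's first-order condition: 263 - 7q_W - 2(q_O) = 0.
Rearranging gives the reaction functions q_O = (160 - 2q_W)/5 and q_W = (263 - 2q_O)/7.
Solving the pair: q_O = 594/31, q_W = 995/31.
Price P = 304 - 2·(1589/31) = 201.4839.
Willow's profit: 201.4839·(995/31) - 41·(995/31) - (3/2)(995/31)² = 3605.7102.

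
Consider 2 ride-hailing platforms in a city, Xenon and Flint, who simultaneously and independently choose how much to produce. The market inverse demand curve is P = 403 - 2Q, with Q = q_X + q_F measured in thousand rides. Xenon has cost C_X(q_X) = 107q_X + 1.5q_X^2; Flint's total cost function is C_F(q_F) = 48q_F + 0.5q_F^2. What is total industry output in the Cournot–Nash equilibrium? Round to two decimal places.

Xenon's profit: π_X = (403 - 2Q)q_X - (107q_X + (3/2)q_X²). Setting ∂π_X/∂q_X = 0: 296 - 7q_X - 2(q_F) = 0.
Flint's first-order condition: 355 - 5q_F - 2(q_X) = 0.
Rearranging gives the reaction functions q_X = (296 - 2q_F)/7 and q_F = (355 - 2q_X)/5.
Solving the pair: q_X = 770/31, q_F = 1893/31.
Total output Q = 770/31 + 1893/31 = 85.9032.

85.90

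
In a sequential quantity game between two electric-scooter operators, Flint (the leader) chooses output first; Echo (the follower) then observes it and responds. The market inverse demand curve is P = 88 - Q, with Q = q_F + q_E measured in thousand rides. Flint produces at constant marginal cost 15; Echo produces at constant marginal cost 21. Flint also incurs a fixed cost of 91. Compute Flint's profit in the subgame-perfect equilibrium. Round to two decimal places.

The follower Echo best-responds to any q_F: π_E = (88 - Q)q_E - 21q_E.
∂π_E/∂q_E = 67 - q_F - 2q_E = 0 gives the reaction function q_E = (67 - q_F)/2.
The leader anticipates this reaction. Substituting into P = 88 - Q gives P = 109/2 - (1/2)q_F, so π_F = (109/2 - (1/2)q_F)q_F - 15q_F.
The leader's first-order condition 79/2 - q_F = 0 yields q_F = 79/2.
Then q_E = (67 - 79/2)/2 = 55/4.
Price P = 88 - 213/4 = 139/4.
Flint's profit: (139/4 - 15)·(79/2) - 91 = 689.1250.

689.13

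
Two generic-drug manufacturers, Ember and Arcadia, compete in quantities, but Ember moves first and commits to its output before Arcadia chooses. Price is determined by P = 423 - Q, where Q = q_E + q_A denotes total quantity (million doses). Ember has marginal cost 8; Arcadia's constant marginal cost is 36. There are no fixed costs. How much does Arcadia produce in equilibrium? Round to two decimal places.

The follower Arcadia best-responds to any q_E: π_A = (423 - Q)q_A - 36q_A.
Setting the follower's marginal profit to zero, 387 - q_E - 2q_A = 0, i.e. q_A = (387 - q_E)/2.
The leader anticipates this reaction. Substituting into P = 423 - Q gives P = 459/2 - (1/2)q_E, so π_E = (459/2 - (1/2)q_E)q_E - 8q_E.
Maximising: ∂π_E/∂q_E = 443/2 - q_E = 0, giving q_E = 443/2.
Then q_A = (387 - 443/2)/2 = 331/4.

82.75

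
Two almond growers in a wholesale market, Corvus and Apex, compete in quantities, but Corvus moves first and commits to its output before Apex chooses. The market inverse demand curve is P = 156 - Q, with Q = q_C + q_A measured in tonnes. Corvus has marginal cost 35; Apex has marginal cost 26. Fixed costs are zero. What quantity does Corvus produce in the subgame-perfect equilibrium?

56

Solve by backward induction. Given q_C, the follower Apex maximises π_A = (156 - q_C - q_A)q_A - 26q_A.
∂π_A/∂q_A = 130 - q_C - 2q_A = 0 gives the reaction function q_A = (130 - q_C)/2.
The leader anticipates this reaction. Substituting into P = 156 - Q gives P = 91 - (1/2)q_C, so π_C = (91 - (1/2)q_C)q_C - 35q_C.
Maximising: ∂π_C/∂q_C = 56 - q_C = 0, giving q_C = 56.
Then q_A = (130 - 56)/2 = 37.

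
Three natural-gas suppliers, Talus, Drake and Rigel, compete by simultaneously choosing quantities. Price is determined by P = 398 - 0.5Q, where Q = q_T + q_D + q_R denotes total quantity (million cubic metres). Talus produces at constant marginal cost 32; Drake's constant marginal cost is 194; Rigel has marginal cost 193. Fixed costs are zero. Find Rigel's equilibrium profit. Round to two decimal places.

Talus's profit: π_T = (398 - 0.5Q)q_T - (32q_T). Setting ∂π_T/∂q_T = 0: 366 - q_T - (1/2)(q_D + q_R) = 0.
Drake's first-order condition: 204 - q_D - (1/2)(q_T + q_R) = 0.
Rigel's profit: π_R = (398 - 0.5Q)q_R - (193q_R). Setting ∂π_R/∂q_R = 0: 205 - q_R - (1/2)(q_T + q_D) = 0.
Adding the 3 conditions: 775 − Q − Q = 0, i.e. Q = 775/2.
Back-substituting: q_T = (366 − 775/4)/(1/2) = 689/2, q_D = (204 − 775/4)/(1/2) = 41/2, q_R = (205 − 775/4)/(1/2) = 45/2.
Price P = 398 - (1/2)·(775/2) = 817/4.
Rigel's profit: (817/4 - 193)·(45/2) = 253.1250.

253.13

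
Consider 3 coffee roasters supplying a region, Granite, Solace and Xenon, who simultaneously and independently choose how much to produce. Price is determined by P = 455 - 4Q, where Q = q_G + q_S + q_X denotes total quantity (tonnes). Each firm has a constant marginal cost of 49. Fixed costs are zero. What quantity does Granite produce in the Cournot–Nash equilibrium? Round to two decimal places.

25.38

Each firm earns π_i = (455 - 4Q)q_i - 49q_i.
First-order condition (treating rivals' output as given): 406 - 8q_i - 4·Σ_{j≠i} q_j = 0.
By symmetry each firm produces the same amount; substituting Σ_{j≠i} q_j = 2q_i yields q_i = 406/16 = 203/8.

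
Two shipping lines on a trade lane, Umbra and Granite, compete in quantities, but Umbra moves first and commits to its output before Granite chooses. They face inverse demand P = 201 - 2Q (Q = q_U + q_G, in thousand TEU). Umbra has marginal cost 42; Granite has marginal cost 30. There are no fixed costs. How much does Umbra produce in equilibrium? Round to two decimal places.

36.75

Solve by backward induction. Given q_U, the follower Granite maximises π_G = (201 - 2q_U - 2q_G)q_G - 30q_G.
Setting the follower's marginal profit to zero, 171 - 2q_U - 4q_G = 0, i.e. q_G = (171 - 2q_U)/4.
Umbra substitutes q_G(q_U) into its own profit: π_U = q_U(201 - 2q_U - (171 - 2q_U)/2) - 42q_U = (231/2 - q_U)q_U - 42q_U.
Leader FOC: 147/2 - 2q_U = 0, so q_U = 147/4.
Then q_G = (171 - 2·(147/4))/4 = 195/8.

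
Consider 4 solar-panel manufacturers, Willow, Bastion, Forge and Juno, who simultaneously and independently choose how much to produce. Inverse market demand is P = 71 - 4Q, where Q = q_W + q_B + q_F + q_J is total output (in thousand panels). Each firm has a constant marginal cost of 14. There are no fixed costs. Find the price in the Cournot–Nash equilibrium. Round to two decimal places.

A representative firm's profit is π_i = q_i(71 - 4Q) - 14q_i.
Setting ∂π_i/∂q_i = 0 with rivals' quantities fixed: 57 - 8q_i - 4·Σ_{j≠i} q_j = 0.
By symmetry each firm produces the same amount; substituting Σ_{j≠i} q_j = 3q_i yields q_i = 57/20.
Total output Q = 57/5, so price P = 71 - 4·(57/5) = 127/5.

25.40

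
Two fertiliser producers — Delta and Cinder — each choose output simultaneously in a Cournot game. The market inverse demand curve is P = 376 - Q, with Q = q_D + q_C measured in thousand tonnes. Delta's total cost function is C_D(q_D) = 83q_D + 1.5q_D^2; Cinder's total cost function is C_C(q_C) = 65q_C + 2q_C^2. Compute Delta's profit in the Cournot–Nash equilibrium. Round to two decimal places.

Delta's profit: π_D = (376 - Q)q_D - (83q_D + (3/2)q_D²). Setting ∂π_D/∂q_D = 0: 293 - 5q_D - (q_C) = 0.
Cinder's profit: π_C = (376 - Q)q_C - (65q_C + 2q_C²). Setting ∂π_C/∂q_C = 0: 311 - 6q_C - (q_D) = 0.
Rearranging gives the reaction functions q_D = (293 - q_C)/5 and q_C = (311 - q_D)/6.
Substituting one into the other gives q_D = 1447/29 and q_C = 1262/29.
Price P = 376 - 93.4138 = 282.5862.
Delta's profit: 282.5862·(1447/29) - 83·(1447/29) - (3/2)(1447/29)² = 6224.1647.

6224.16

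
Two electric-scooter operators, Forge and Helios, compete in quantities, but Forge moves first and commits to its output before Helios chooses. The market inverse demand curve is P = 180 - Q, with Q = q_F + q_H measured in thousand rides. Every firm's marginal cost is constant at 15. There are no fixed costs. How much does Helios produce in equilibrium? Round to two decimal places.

The follower Helios best-responds to any q_F: π_H = (180 - Q)q_H - 15q_H.
∂π_H/∂q_H = 165 - q_F - 2q_H = 0 gives the reaction function q_H = (165 - q_F)/2.
Forge substitutes q_H(q_F) into its own profit: π_F = q_F(180 - q_F - (165 - q_F)/2) - 15q_F = (195/2 - (1/2)q_F)q_F - 15q_F.
Maximising: ∂π_F/∂q_F = 165/2 - q_F = 0, giving q_F = 165/2.
Then q_H = (165 - 165/2)/2 = 165/4.

41.25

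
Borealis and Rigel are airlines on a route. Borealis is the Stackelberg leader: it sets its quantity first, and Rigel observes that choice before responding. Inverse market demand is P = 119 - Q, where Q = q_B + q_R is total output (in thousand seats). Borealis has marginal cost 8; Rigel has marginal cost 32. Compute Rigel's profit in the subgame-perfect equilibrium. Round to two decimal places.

95.06

Solve by backward induction. Given q_B, the follower Rigel maximises π_R = (119 - q_B - q_R)q_R - 32q_R.
Follower FOC: 87 - q_B - 2q_R = 0, so q_R(q_B) = (87 - q_B)/2.
The leader anticipates this reaction. Substituting into P = 119 - Q gives P = 151/2 - (1/2)q_B, so π_B = (151/2 - (1/2)q_B)q_B - 8q_B.
Maximising: ∂π_B/∂q_B = 135/2 - q_B = 0, giving q_B = 135/2.
Then q_R = (87 - 135/2)/2 = 39/4.
Price P = 119 - 309/4 = 167/4.
Rigel's profit: (167/4 - 32)·(39/4) = 1521/16.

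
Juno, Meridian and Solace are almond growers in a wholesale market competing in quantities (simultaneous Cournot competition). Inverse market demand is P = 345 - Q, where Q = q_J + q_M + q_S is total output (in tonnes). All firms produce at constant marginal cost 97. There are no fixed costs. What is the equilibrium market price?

159

A representative firm's profit is π_i = q_i(345 - Q) - 97q_i.
First-order condition (treating rivals' output as given): 248 - 2q_i - Σ_{j≠i} q_j = 0.
With identical firms every q_j equals q_i, so Σ_{j≠i} q_j = 2q_i and 248 = 4q_i, giving q_i = 62.
Total output Q = 186, so price P = 345 - 186 = 159.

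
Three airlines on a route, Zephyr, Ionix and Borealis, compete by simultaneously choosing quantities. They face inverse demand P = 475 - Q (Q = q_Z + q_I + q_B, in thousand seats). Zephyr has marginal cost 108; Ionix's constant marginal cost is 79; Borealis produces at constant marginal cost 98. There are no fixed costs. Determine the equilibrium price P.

190

Zephyr's profit: π_Z = (475 - Q)q_Z - (108q_Z). Setting ∂π_Z/∂q_Z = 0: 367 - 2q_Z - (q_I + q_B) = 0.
Ionix's first-order condition: 396 - 2q_I - (q_Z + q_B) = 0.
Borealis's profit: π_B = (475 - Q)q_B - (98q_B). Setting ∂π_B/∂q_B = 0: 377 - 2q_B - (q_Z + q_I) = 0.
Adding the 3 first-order conditions: 1140 − 4Q = 0, so Q = 285.
Back-substituting: q_Z = (367 − 285) = 82, q_I = (396 − 285) = 111, q_B = (377 − 285) = 92.
Total output Q = 285, so price P = 475 - 285 = 190.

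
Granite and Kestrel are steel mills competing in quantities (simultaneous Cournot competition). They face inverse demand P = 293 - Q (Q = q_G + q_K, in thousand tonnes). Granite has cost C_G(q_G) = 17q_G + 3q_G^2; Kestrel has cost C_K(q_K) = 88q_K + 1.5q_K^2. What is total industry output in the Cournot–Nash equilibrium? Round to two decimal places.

65.10

Granite's profit: π_G = (293 - Q)q_G - (17q_G + 3q_G²). Setting ∂π_G/∂q_G = 0: 276 - 8q_G - (q_K) = 0.
Kestrel's profit: π_K = (293 - Q)q_K - (88q_K + (3/2)q_K²). Setting ∂π_K/∂q_K = 0: 205 - 5q_K - (q_G) = 0.
So q_G = (276 - q_K)/8 and q_K = (205 - q_G)/5.
Substituting one into the other gives q_G = 1175/39 and q_K = 1364/39.
Total output Q = 1175/39 + 1364/39 = 65.1026.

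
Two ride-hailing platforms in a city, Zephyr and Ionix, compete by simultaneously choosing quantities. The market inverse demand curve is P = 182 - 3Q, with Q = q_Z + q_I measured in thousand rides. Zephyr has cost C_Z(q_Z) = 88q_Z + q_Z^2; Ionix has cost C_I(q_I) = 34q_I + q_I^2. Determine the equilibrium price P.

Zephyr's profit: π_Z = (182 - 3Q)q_Z - (88q_Z + q_Z²). Setting ∂π_Z/∂q_Z = 0: 94 - 8q_Z - 3(q_I) = 0.
Ionix's profit: π_I = (182 - 3Q)q_I - (34q_I + q_I²). Setting ∂π_I/∂q_I = 0: 148 - 8q_I - 3(q_Z) = 0.
So q_Z = (94 - 3q_I)/8 and q_I = (148 - 3q_Z)/8.
Substituting one into the other gives q_Z = 28/5 and q_I = 82/5.
Total output Q = 22, so price P = 182 - 3·22 = 116.

116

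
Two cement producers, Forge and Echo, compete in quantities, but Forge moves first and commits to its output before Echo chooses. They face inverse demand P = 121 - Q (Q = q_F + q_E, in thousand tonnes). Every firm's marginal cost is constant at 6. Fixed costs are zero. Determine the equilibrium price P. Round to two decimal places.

Solve by backward induction. Given q_F, the follower Echo maximises π_E = (121 - q_F - q_E)q_E - 6q_E.
Follower FOC: 115 - q_F - 2q_E = 0, so q_E(q_F) = (115 - q_F)/2.
The leader anticipates this reaction. Substituting into P = 121 - Q gives P = 127/2 - (1/2)q_F, so π_F = (127/2 - (1/2)q_F)q_F - 6q_F.
Maximising: ∂π_F/∂q_F = 115/2 - q_F = 0, giving q_F = 115/2.
Then q_E = (115 - 115/2)/2 = 115/4.
Total output Q = 345/4, so price P = 121 - 345/4 = 139/4.

34.75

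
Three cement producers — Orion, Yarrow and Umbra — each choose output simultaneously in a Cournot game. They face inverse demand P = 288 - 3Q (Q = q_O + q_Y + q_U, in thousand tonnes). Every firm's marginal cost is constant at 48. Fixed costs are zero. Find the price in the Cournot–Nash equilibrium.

Each firm earns π_i = (288 - 3Q)q_i - 48q_i.
First-order condition (treating rivals' output as given): 240 - 6q_i - 3·Σ_{j≠i} q_j = 0.
By symmetry each firm produces the same amount; substituting Σ_{j≠i} q_j = 2q_i yields q_i = 240/12 = 20.
Total output Q = 60, so price P = 288 - 3·60 = 108.

108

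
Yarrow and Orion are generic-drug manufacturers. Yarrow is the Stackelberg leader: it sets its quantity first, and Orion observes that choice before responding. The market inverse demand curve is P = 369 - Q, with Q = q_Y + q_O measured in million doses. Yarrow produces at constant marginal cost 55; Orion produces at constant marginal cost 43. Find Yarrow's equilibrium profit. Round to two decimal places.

Solve by backward induction. Given q_Y, the follower Orion maximises π_O = (369 - q_Y - q_O)q_O - 43q_O.
Setting the follower's marginal profit to zero, 326 - q_Y - 2q_O = 0, i.e. q_O = (326 - q_Y)/2.
Yarrow substitutes q_O(q_Y) into its own profit: π_Y = q_Y(369 - q_Y - (326 - q_Y)/2) - 55q_Y = (206 - (1/2)q_Y)q_Y - 55q_Y.
The leader's first-order condition 151 - q_Y = 0 yields q_Y = 151.
Then q_O = (326 - 151)/2 = 175/2.
Price P = 369 - 477/2 = 261/2.
Yarrow's profit: (261/2 - 55)·151 = 11400.5000.

11400.50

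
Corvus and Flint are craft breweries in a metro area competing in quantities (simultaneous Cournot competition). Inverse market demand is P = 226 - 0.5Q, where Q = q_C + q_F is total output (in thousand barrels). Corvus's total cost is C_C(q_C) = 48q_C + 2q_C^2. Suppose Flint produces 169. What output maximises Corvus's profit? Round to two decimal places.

With the rival's output fixed at 169, Corvus's profit is π_C = (226 - (1/2)·169 - (1/2)q_C)q_C - (48q_C + 2q_C²) = (283/2 - (1/2)q_C)q_C - (48q_C + 2q_C²).
∂π_C/∂q_C = 187/2 - 5q_C = 0, so q_C = 187/10.

18.70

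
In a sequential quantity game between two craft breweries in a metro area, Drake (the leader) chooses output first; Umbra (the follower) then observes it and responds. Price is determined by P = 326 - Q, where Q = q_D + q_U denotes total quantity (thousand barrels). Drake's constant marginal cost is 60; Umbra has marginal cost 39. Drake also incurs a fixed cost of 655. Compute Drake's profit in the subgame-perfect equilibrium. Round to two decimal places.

6848.13

The follower Umbra best-responds to any q_D: π_U = (326 - Q)q_U - 39q_U.
Follower FOC: 287 - q_D - 2q_U = 0, so q_U(q_D) = (287 - q_D)/2.
The leader anticipates this reaction. Substituting into P = 326 - Q gives P = 365/2 - (1/2)q_D, so π_D = (365/2 - (1/2)q_D)q_D - 60q_D.
The leader's first-order condition 245/2 - q_D = 0 yields q_D = 245/2.
Then q_U = (287 - 245/2)/2 = 329/4.
Price P = 326 - 819/4 = 485/4.
Drake's profit: (485/4 - 60)·(245/2) - 655 = 6848.1250.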